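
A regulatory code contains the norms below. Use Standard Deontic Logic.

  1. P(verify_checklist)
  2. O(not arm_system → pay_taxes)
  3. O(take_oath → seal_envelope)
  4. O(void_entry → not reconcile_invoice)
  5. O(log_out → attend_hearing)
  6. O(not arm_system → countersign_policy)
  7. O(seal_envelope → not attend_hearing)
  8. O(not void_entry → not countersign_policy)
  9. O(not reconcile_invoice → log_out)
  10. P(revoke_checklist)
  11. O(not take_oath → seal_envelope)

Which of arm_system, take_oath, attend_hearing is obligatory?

Premises 3 and 11 are O(take_oath → seal_envelope) and O(not take_oath → seal_envelope); every ideal world satisfies take_oath or not take_oath, so in either case seal_envelope holds — hence O(seal_envelope).
From O(seal_envelope) and premise 7, O(seal_envelope → not attend_hearing), we obtain O(not attend_hearing).
Premise 5, O(log_out → attend_hearing), contraposes to O(not attend_hearing → not log_out); with O(not attend_hearing) we get O(not log_out).
Premise 9 is O(not reconcile_invoice → log_out); contrapositively O(not log_out → reconcile_invoice). Since O(not log_out) holds, K gives O(reconcile_invoice).
The contrapositive of premise 4 (O(void_entry → not reconcile_invoice)) is O(reconcile_invoice → not void_entry), and O(reconcile_invoice) is already established, so O(not void_entry).
With premise 8, O(not void_entry → not countersign_policy), the K-axiom yields O(not countersign_policy).
Premise 6, O(not arm_system → countersign_policy), contraposes to O(not countersign_policy → arm_system); with O(not countersign_policy) we get O(arm_system).
So O(arm_system) holds — arm_system is obligatory. None of the other listed options is made obligatory by any chain of premises.

arm_system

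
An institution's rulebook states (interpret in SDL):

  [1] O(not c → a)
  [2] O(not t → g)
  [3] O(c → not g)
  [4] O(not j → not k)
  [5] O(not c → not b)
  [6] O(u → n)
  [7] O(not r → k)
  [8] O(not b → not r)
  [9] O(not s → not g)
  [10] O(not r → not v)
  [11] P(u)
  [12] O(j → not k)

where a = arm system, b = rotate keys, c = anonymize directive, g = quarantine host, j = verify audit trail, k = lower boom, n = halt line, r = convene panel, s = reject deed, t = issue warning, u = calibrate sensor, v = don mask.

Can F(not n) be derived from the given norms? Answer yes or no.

No

Premise 6 is O(u → n), but O(u) is not derivable from the premises (the permission P(u) asserts only not O(not u), not O(u)), so it does not yield O(n).
No other premise forces O(n). An ideal world satisfying every premise can still have not n true, so F(not n) is not derivable.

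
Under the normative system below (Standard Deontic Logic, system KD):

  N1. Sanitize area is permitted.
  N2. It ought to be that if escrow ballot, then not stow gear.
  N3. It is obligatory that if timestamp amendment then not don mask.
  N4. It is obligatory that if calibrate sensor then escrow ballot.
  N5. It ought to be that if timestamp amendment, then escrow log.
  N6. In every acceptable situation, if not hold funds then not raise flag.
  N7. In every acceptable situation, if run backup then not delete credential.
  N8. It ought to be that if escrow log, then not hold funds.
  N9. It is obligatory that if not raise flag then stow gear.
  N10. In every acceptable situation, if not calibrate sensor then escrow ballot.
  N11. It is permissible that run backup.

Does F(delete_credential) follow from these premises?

Premise 7 is O(run_backup → ¬delete_credential), but O(run_backup) is not derivable from the premises (the permission P(run_backup) asserts only ¬O(¬run_backup), not O(run_backup)), so it does not yield O(¬delete_credential).
No other premise forces O(¬delete_credential). An ideal world satisfying every premise can still have delete_credential true, so F(delete_credential) is not derivable.

No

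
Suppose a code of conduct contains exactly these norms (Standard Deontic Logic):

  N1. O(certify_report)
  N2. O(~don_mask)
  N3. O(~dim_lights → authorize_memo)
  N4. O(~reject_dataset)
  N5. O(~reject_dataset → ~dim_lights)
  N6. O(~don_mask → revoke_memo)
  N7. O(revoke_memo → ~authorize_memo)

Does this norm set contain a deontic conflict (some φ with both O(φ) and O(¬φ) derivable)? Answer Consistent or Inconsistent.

Inconsistent

Premise 4 states O(~reject_dataset) outright.
Premise 5 is O(~reject_dataset → ~dim_lights); since O(~reject_dataset), deontic closure gives O(~dim_lights).
From O(~dim_lights) and premise 3, O(~dim_lights → authorize_memo), we obtain O(authorize_memo).
Premise 7 is O(revoke_memo → ~authorize_memo); contrapositively O(authorize_memo → ~revoke_memo). Since O(authorize_memo) holds, K gives O(~revoke_memo).
The contrapositive of premise 6 (O(~don_mask → revoke_memo)) is O(~revoke_memo → don_mask), and O(~revoke_memo) is already established, so O(don_mask).
Yet premise 2 states O(~don_mask).
We now have both O(don_mask) and O(~don_mask) — don_mask is simultaneously obligatory and forbidden, violating the D-axiom.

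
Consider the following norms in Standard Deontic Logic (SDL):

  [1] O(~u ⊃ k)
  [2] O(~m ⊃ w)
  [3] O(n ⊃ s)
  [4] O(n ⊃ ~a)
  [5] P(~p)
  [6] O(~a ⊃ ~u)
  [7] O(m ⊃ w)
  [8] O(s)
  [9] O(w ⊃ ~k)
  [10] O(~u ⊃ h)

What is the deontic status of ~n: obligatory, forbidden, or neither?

Premises 7 and 2 are O(m ⊃ w) and O(~m ⊃ w); every ideal world satisfies m or ~m, so in either case w holds — hence O(w).
Applying K to premise 9 (O(w ⊃ ~k)) and O(w) yields O(~k).
Premise 1 is O(~u ⊃ k); contrapositively O(~k ⊃ u). Since O(~k) holds, K gives O(u).
Premise 6 is O(~a ⊃ ~u); contrapositively O(u ⊃ a). Since O(u) holds, K gives O(a).
Premise 4, O(n ⊃ ~a), contraposes to O(a ⊃ ~n); with O(a) we get O(~n).
Premises 3, 5, 8, 10 do not contribute to this derivation.
Hence ~n is obligatory.

Obligatory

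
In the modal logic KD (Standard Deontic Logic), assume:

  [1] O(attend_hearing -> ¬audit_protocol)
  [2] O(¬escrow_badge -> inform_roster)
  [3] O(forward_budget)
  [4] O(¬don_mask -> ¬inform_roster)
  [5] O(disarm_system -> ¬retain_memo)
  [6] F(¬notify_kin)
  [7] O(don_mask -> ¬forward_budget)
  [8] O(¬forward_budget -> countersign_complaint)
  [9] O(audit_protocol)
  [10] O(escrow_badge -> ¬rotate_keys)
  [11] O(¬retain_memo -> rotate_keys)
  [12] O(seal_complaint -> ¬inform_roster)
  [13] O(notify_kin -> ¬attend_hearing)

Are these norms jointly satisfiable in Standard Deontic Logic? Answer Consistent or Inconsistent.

Consistent

Premise 1 is O(attend_hearing -> ¬audit_protocol), but O(attend_hearing) is not derivable from the premises, so it does not yield O(¬audit_protocol).
So O(¬audit_protocol) is not derivable, and the apparent clash with O(audit_protocol) does not arise.
A world satisfying every obligation exists (e.g. attend_hearing=false, audit_protocol=true, countersign_complaint=false, disarm_system=false, don_mask=false, escrow_badge=true, forward_budget=true, inform_roster=false, notify_kin=true, retain_memo=true, rotate_keys=false, seal_complaint=false); no atom is both obligatory and forbidden, so the set is consistent.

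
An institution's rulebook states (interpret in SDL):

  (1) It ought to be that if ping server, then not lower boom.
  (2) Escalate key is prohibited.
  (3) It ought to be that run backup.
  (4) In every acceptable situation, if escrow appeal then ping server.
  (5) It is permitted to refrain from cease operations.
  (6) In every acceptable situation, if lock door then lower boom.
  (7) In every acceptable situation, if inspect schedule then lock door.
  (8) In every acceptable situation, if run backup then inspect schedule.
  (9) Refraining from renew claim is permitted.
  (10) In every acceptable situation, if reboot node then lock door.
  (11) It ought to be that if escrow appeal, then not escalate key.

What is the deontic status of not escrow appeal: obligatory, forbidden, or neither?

Premise 3 states O(run_backup) outright.
Premise 8 is O(run_backup → inspect_schedule); since O(run_backup), deontic closure gives O(inspect_schedule).
From O(inspect_schedule) and premise 7, O(inspect_schedule → lock_door), we obtain O(lock_door).
With premise 6, O(lock_door → lower_boom), the K-axiom yields O(lower_boom).
Premise 1 is O(ping_server → ¬lower_boom); contrapositively O(lower_boom → ¬ping_server). Since O(lower_boom) holds, K gives O(¬ping_server).
Premise 4, O(escrow_appeal → ping_server), contraposes to O(¬ping_server → ¬escrow_appeal); with O(¬ping_server) we get O(¬escrow_appeal).
Premises 2, 5, 9, 10, 11 do not contribute to this derivation.
Hence ¬escrow_appeal is obligatory.

Obligatory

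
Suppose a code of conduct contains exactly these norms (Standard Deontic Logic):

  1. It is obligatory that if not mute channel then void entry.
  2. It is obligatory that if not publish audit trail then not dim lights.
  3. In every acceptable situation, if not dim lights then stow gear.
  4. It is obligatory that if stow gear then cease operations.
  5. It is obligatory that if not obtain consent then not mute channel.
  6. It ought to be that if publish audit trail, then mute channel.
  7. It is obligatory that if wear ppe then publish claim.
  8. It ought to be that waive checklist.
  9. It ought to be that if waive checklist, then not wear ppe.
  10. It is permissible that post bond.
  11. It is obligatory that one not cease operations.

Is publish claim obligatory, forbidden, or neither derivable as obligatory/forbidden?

Neither

Premise 7 is O(wear_ppe → publish_claim), but O(wear_ppe) is not derivable from the premises, so it does not yield O(publish_claim).
No premise or chain of K-axiom applications forces O(publish_claim), and none forces O(¬publish_claim). So publish_claim is neither obligatory nor forbidden under these norms.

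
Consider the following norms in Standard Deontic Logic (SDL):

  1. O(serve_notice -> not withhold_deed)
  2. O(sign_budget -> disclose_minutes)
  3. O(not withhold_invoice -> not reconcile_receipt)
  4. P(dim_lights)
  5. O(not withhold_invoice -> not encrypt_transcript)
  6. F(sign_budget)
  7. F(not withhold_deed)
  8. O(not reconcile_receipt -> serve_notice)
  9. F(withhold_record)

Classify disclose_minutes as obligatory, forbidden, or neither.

Premise 2 is O(sign_budget -> disclose_minutes), but O(sign_budget) is not derivable from the premises, so it does not yield O(disclose_minutes).
No premise or chain of K-axiom applications forces O(disclose_minutes), and none forces O(not disclose_minutes). So disclose_minutes is neither obligatory nor forbidden under these norms.

Neither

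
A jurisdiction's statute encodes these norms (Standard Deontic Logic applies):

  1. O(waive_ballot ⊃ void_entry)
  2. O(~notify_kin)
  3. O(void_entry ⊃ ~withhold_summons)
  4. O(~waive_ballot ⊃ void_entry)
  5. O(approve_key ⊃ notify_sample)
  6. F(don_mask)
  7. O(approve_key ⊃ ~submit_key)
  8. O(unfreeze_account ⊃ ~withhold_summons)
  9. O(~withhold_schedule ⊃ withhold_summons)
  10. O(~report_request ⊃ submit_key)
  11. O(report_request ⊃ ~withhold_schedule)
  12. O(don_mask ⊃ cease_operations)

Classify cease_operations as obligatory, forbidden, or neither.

Neither

Premise 12 is O(don_mask ⊃ cease_operations), but O(don_mask) is not derivable from the premises, so it does not yield O(cease_operations).
No premise or chain of K-axiom applications forces O(cease_operations), and none forces O(~cease_operations). So cease_operations is neither obligatory nor forbidden under these norms.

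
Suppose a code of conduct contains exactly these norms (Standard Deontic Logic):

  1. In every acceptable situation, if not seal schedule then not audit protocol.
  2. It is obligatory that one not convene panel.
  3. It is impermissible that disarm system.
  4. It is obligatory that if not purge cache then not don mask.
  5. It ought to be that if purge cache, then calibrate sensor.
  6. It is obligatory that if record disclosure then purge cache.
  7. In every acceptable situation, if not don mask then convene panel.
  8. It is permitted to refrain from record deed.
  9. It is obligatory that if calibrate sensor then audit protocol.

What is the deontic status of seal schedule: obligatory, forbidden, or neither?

From premise 2 we have O(¬convene_panel).
The contrapositive of premise 7 (O(¬don_mask → convene_panel)) is O(¬convene_panel → don_mask), and O(¬convene_panel) is already established, so O(don_mask).
Premise 4, O(¬purge_cache → ¬don_mask), contraposes to O(don_mask → purge_cache); with O(don_mask) we get O(purge_cache).
Applying K to premise 5 (O(purge_cache → calibrate_sensor)) and O(purge_cache) yields O(calibrate_sensor).
With premise 9, O(calibrate_sensor → audit_protocol), the K-axiom yields O(audit_protocol).
Premise 1, O(¬seal_schedule → ¬audit_protocol), contraposes to O(audit_protocol → seal_schedule); with O(audit_protocol) we get O(seal_schedule).
Premises 3, 6, 8 do not contribute to this derivation.
Hence seal_schedule is obligatory.

Obligatory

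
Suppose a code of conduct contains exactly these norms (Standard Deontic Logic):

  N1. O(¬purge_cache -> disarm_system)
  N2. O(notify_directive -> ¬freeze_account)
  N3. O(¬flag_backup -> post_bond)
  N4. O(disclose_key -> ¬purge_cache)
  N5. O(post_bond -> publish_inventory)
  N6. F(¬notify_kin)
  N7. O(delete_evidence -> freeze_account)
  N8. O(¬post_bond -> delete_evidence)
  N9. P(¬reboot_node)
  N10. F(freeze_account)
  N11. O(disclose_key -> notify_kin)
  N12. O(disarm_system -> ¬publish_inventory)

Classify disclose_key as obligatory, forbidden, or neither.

Forbidden

Premise 10, F(freeze_account), is equivalent to O(¬freeze_account).
The contrapositive of premise 7 (O(delete_evidence -> freeze_account)) is O(¬freeze_account -> ¬delete_evidence), and O(¬freeze_account) is already established, so O(¬delete_evidence).
The contrapositive of premise 8 (O(¬post_bond -> delete_evidence)) is O(¬delete_evidence -> post_bond), and O(¬delete_evidence) is already established, so O(post_bond).
Premise 5 is O(post_bond -> publish_inventory); since O(post_bond), deontic closure gives O(publish_inventory).
Premise 12, O(disarm_system -> ¬publish_inventory), contraposes to O(publish_inventory -> ¬disarm_system); with O(publish_inventory) we get O(¬disarm_system).
Premise 1, O(¬purge_cache -> disarm_system), contraposes to O(¬disarm_system -> purge_cache); with O(¬disarm_system) we get O(purge_cache).
The contrapositive of premise 4 (O(disclose_key -> ¬purge_cache)) is O(purge_cache -> ¬disclose_key), and O(purge_cache) is already established, so O(¬disclose_key).
Premises 2, 3, 6, 9, 11 do not contribute to this derivation.
Thus O(¬disclose_key), which is F(disclose_key): disclose_key is forbidden.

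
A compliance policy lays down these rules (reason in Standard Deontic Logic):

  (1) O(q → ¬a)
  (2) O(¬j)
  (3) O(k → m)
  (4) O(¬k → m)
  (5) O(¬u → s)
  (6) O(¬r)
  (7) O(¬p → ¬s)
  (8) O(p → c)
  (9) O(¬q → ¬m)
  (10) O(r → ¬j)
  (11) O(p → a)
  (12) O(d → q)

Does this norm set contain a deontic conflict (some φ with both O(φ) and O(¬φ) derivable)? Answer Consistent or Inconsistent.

Consistent

Premise 10 is O(r → ¬j); even if O(¬j) held, inferring O(r) would be affirming the consequent — invalid.
So O(r) is not derivable, and the apparent clash with O(¬r) does not arise.
A world satisfying every obligation exists (e.g. a=false, c=false, d=false, j=false, k=false, m=true, p=false, q=true, r=false, s=false, u=true); no atom is both obligatory and forbidden, so the set is consistent.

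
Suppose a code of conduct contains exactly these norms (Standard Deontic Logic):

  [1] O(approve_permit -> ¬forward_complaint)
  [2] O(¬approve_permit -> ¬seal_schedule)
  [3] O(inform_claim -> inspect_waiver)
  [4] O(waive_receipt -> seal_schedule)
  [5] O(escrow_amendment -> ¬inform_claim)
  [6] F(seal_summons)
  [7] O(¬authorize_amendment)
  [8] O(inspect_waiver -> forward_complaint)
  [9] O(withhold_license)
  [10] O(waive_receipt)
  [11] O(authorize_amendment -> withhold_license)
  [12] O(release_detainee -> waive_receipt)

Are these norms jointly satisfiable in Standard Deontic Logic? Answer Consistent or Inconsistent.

Consistent

Premise 11 is O(authorize_amendment -> withhold_license); even if O(withhold_license) held, inferring O(authorize_amendment) would be affirming the consequent — invalid.
So O(authorize_amendment) is not derivable, and the apparent clash with O(¬authorize_amendment) does not arise.
A world satisfying every obligation exists (e.g. approve_permit=true, authorize_amendment=false, escrow_amendment=false, forward_complaint=false, inform_claim=false, inspect_waiver=false, release_detainee=false, seal_schedule=true, seal_summons=false, waive_receipt=true, withhold_license=true); no atom is both obligatory and forbidden, so the set is consistent.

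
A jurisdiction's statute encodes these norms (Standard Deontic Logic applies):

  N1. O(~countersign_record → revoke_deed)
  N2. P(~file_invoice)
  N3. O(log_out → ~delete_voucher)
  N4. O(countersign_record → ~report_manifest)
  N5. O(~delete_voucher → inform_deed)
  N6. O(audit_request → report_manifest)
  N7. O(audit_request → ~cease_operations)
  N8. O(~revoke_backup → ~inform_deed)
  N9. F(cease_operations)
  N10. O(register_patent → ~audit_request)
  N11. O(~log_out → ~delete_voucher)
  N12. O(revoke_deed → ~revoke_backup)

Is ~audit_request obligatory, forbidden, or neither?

Obligatory

Premises 11 and 3 are O(~log_out → ~delete_voucher) and O(log_out → ~delete_voucher); every ideal world satisfies ~log_out or log_out, so in either case ~delete_voucher holds — hence O(~delete_voucher).
Premise 5 is O(~delete_voucher → inform_deed); since O(~delete_voucher), deontic closure gives O(inform_deed).
Premise 8, O(~revoke_backup → ~inform_deed), contraposes to O(inform_deed → revoke_backup); with O(inform_deed) we get O(revoke_backup).
Premise 12 is O(revoke_deed → ~revoke_backup); contrapositively O(revoke_backup → ~revoke_deed). Since O(revoke_backup) holds, K gives O(~revoke_deed).
The contrapositive of premise 1 (O(~countersign_record → revoke_deed)) is O(~revoke_deed → countersign_record), and O(~revoke_deed) is already established, so O(countersign_record).
With premise 4, O(countersign_record → ~report_manifest), the K-axiom yields O(~report_manifest).
The contrapositive of premise 6 (O(audit_request → report_manifest)) is O(~report_manifest → ~audit_request), and O(~report_manifest) is already established, so O(~audit_request).
Premises 2, 7, 9, 10 do not contribute to this derivation.
Hence ~audit_request is obligatory.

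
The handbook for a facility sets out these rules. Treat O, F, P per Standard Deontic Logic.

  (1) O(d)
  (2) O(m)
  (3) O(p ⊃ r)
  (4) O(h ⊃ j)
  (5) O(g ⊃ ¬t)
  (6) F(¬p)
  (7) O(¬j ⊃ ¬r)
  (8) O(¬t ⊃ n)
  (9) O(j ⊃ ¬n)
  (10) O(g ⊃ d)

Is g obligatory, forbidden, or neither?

Forbidden

Premise 6, F(¬p), is equivalent to O(p).
From O(p) and premise 3, O(p ⊃ r), we obtain O(r).
Premise 7, O(¬j ⊃ ¬r), contraposes to O(r ⊃ j); with O(r) we get O(j).
From O(j) and premise 9, O(j ⊃ ¬n), we obtain O(¬n).
Premise 8, O(¬t ⊃ n), contraposes to O(¬n ⊃ t); with O(¬n) we get O(t).
Premise 5, O(g ⊃ ¬t), contraposes to O(t ⊃ ¬g); with O(t) we get O(¬g).
Premises 1, 2, 4, 10 do not contribute to this derivation.
Thus O(¬g), which is F(g): g is forbidden.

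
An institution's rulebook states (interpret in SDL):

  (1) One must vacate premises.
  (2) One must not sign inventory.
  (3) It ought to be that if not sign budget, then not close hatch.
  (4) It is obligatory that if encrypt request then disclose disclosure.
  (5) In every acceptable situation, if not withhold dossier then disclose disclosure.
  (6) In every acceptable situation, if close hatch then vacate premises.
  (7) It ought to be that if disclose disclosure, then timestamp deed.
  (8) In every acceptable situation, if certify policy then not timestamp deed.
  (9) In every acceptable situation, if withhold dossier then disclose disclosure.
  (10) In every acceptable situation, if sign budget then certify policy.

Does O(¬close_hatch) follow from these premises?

Premises 5 and 9 are O(¬withhold_dossier → disclose_disclosure) and O(withhold_dossier → disclose_disclosure); every ideal world satisfies ¬withhold_dossier or withhold_dossier, so in either case disclose_disclosure holds — hence O(disclose_disclosure).
From O(disclose_disclosure) and premise 7, O(disclose_disclosure → timestamp_deed), we obtain O(timestamp_deed).
The contrapositive of premise 8 (O(certify_policy → ¬timestamp_deed)) is O(timestamp_deed → ¬certify_policy), and O(timestamp_deed) is already established, so O(¬certify_policy).
The contrapositive of premise 10 (O(sign_budget → certify_policy)) is O(¬certify_policy → ¬sign_budget), and O(¬certify_policy) is already established, so O(¬sign_budget).
Premise 3 is O(¬sign_budget → ¬close_hatch); since O(¬sign_budget), deontic closure gives O(¬close_hatch).
Premises 1, 2, 4, 6 do not contribute to this derivation.
So O(¬close_hatch) follows.

Yes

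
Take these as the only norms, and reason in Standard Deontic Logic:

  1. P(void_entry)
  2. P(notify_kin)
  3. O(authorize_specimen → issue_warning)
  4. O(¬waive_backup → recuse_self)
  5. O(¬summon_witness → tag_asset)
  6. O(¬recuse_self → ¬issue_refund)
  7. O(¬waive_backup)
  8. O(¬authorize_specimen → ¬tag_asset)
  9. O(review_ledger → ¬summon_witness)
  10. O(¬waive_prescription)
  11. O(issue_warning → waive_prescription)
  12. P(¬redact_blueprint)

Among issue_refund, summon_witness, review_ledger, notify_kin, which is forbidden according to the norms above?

review_ledger

Premise 10 gives O(¬waive_prescription).
Premise 11 is O(issue_warning → waive_prescription); contrapositively O(¬waive_prescription → ¬issue_warning). Since O(¬waive_prescription) holds, K gives O(¬issue_warning).
The contrapositive of premise 3 (O(authorize_specimen → issue_warning)) is O(¬issue_warning → ¬authorize_specimen), and O(¬issue_warning) is already established, so O(¬authorize_specimen).
From O(¬authorize_specimen) and premise 8, O(¬authorize_specimen → ¬tag_asset), we obtain O(¬tag_asset).
Premise 5, O(¬summon_witness → tag_asset), contraposes to O(¬tag_asset → summon_witness); with O(¬tag_asset) we get O(summon_witness).
Premise 9, O(review_ledger → ¬summon_witness), contraposes to O(summon_witness → ¬review_ledger); with O(summon_witness) we get O(¬review_ledger).
So O(¬review_ledger) holds, i.e. review_ledger is forbidden. None of the other listed options is forbidden under the premises.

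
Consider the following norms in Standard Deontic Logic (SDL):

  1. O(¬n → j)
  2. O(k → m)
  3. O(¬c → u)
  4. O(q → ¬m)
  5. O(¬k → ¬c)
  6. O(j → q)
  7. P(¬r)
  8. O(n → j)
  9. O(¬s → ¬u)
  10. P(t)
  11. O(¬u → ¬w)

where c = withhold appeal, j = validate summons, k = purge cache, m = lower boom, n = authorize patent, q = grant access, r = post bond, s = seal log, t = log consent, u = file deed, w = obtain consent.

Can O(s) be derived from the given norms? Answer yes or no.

Yes

By case analysis on n: premise 8 gives O(n → j) and premise 1 gives O(¬n → j), so O(j) either way.
From O(j) and premise 6, O(j → q), we obtain O(q).
From O(q) and premise 4, O(q → ¬m), we obtain O(¬m).
The contrapositive of premise 2 (O(k → m)) is O(¬m → ¬k), and O(¬m) is already established, so O(¬k).
From O(¬k) and premise 5, O(¬k → ¬c), we obtain O(¬c).
Premise 3 is O(¬c → u); since O(¬c), deontic closure gives O(u).
Premise 9 is O(¬s → ¬u); contrapositively O(u → s). Since O(u) holds, K gives O(s).
Premises 7, 10, 11 do not contribute to this derivation.
So O(s) follows.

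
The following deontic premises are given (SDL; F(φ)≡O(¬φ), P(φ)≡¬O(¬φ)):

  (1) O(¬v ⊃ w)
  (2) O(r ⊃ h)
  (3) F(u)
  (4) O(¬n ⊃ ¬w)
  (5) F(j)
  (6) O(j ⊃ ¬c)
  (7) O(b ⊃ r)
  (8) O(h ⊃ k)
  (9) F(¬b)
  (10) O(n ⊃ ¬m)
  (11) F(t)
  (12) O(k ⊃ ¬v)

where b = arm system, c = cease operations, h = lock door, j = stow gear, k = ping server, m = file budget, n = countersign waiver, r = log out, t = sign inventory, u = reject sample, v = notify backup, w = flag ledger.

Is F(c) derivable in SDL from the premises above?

Premise 6 is O(j ⊃ ¬c), but O(j) is not derivable from the premises, so it does not yield O(¬c).
No other premise forces O(¬c). An ideal world satisfying every premise can still have c true, so F(c) is not derivable.

No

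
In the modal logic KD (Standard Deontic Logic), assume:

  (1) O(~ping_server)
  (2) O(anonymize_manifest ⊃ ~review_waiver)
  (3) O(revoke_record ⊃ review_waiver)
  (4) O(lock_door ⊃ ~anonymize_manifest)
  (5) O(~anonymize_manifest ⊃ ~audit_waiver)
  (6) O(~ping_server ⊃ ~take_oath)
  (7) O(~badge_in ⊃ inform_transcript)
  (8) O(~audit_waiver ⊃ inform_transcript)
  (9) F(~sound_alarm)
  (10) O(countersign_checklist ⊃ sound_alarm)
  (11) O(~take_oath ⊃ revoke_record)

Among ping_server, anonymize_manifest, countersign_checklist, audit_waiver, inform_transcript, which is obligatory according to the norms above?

Premise 1 states O(~ping_server) outright.
From O(~ping_server) and premise 6, O(~ping_server ⊃ ~take_oath), we obtain O(~take_oath).
Premise 11 is O(~take_oath ⊃ revoke_record); since O(~take_oath), deontic closure gives O(revoke_record).
Applying K to premise 3 (O(revoke_record ⊃ review_waiver)) and O(revoke_record) yields O(review_waiver).
Premise 2, O(anonymize_manifest ⊃ ~review_waiver), contraposes to O(review_waiver ⊃ ~anonymize_manifest); with O(review_waiver) we get O(~anonymize_manifest).
From O(~anonymize_manifest) and premise 5, O(~anonymize_manifest ⊃ ~audit_waiver), we obtain O(~audit_waiver).
Applying K to premise 8 (O(~audit_waiver ⊃ inform_transcript)) and O(~audit_waiver) yields O(inform_transcript).
So O(inform_transcript) holds — inform_transcript is obligatory. None of the other listed options is made obligatory by any chain of premises.

inform_transcript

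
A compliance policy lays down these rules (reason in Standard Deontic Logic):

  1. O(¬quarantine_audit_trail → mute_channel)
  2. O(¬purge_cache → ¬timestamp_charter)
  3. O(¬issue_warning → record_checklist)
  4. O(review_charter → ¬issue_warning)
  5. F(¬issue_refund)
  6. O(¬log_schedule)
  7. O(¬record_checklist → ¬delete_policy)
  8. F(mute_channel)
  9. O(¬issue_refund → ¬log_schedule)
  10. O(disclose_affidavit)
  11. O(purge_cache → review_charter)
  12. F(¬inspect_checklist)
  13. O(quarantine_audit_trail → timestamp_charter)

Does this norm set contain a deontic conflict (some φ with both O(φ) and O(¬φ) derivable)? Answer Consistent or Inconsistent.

Consistent

Premise 9 is O(¬issue_refund → ¬log_schedule); even if O(¬log_schedule) held, inferring O(¬issue_refund) would be affirming the consequent — invalid.
So O(¬issue_refund) is not derivable, and the apparent clash with O(issue_refund) does not arise.
A world satisfying every obligation exists (e.g. delete_policy=false, disclose_affidavit=true, inspect_checklist=true, issue_refund=true, issue_warning=false, log_schedule=false, mute_channel=false, purge_cache=true, quarantine_audit_trail=true, record_checklist=true, review_charter=true, timestamp_charter=true); no atom is both obligatory and forbidden, so the set is consistent.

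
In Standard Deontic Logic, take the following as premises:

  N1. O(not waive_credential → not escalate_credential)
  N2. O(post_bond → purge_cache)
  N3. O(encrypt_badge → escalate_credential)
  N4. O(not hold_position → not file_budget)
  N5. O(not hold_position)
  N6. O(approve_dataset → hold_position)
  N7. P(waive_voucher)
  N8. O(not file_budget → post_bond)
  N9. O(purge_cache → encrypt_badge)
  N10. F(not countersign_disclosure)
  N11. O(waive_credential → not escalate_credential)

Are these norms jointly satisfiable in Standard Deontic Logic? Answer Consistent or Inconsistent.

Premises 11 and 1 are O(waive_credential → not escalate_credential) and O(not waive_credential → not escalate_credential); every ideal world satisfies waive_credential or not waive_credential, so in either case not escalate_credential holds — hence O(not escalate_credential).
Premise 3, O(encrypt_badge → escalate_credential), contraposes to O(not escalate_credential → not encrypt_badge); with O(not escalate_credential) we get O(not encrypt_badge).
Premise 9 is O(purge_cache → encrypt_badge); contrapositively O(not encrypt_badge → not purge_cache). Since O(not encrypt_badge) holds, K gives O(not purge_cache).
Premise 2, O(post_bond → purge_cache), contraposes to O(not purge_cache → not post_bond); with O(not purge_cache) we get O(not post_bond).
Premise 8, O(not file_budget → post_bond), contraposes to O(not post_bond → file_budget); with O(not post_bond) we get O(file_budget).
The contrapositive of premise 4 (O(not hold_position → not file_budget)) is O(file_budget → hold_position), and O(file_budget) is already established, so O(hold_position).
Yet premise 5 states O(not hold_position).
We now have both O(hold_position) and O(not hold_position) — hold_position is simultaneously obligatory and forbidden, violating the D-axiom.

Inconsistent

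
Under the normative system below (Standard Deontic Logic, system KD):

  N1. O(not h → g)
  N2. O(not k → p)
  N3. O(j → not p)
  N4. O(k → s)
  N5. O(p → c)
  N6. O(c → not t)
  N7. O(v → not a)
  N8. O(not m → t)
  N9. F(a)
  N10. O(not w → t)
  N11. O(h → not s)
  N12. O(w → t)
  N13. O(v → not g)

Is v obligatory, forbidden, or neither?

By case analysis on w: premise 12 gives O(w → t) and premise 10 gives O(not w → t), so O(t) either way.
Premise 6 is O(c → not t); contrapositively O(t → not c). Since O(t) holds, K gives O(not c).
Premise 5, O(p → c), contraposes to O(not c → not p); with O(not c) we get O(not p).
Premise 2, O(not k → p), contraposes to O(not p → k); with O(not p) we get O(k).
Applying K to premise 4 (O(k → s)) and O(k) yields O(s).
The contrapositive of premise 11 (O(h → not s)) is O(s → not h), and O(s) is already established, so O(not h).
Premise 1 is O(not h → g); since O(not h), deontic closure gives O(g).
Premise 13, O(v → not g), contraposes to O(g → not v); with O(g) we get O(not v).
Premises 3, 7, 8, 9 do not contribute to this derivation.
Thus O(not v), which is F(v): v is forbidden.

Forbidden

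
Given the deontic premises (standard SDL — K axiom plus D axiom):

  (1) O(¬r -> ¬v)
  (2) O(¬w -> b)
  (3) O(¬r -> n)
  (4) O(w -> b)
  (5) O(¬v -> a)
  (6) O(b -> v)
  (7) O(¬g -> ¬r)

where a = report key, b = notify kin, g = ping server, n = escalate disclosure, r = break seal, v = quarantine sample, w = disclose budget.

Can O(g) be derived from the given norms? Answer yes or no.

Premises 4 and 2 cover both cases: O(w -> b) and O(¬w -> b). Since w ∨ ¬w is a tautology, O(b) follows.
From O(b) and premise 6, O(b -> v), we obtain O(v).
Premise 1 is O(¬r -> ¬v); contrapositively O(v -> r). Since O(v) holds, K gives O(r).
Premise 7 is O(¬g -> ¬r); contrapositively O(r -> g). Since O(r) holds, K gives O(g).
Premises 3, 5 do not contribute to this derivation.
So O(g) follows.

Yes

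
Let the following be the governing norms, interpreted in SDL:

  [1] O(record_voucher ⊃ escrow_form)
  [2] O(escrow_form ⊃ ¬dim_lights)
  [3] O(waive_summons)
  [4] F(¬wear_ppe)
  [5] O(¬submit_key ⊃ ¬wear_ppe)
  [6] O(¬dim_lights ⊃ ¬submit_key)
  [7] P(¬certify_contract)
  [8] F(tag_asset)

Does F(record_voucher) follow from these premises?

Premise 4 is F(¬wear_ppe), i.e. O(wear_ppe).
The contrapositive of premise 5 (O(¬submit_key ⊃ ¬wear_ppe)) is O(wear_ppe ⊃ submit_key), and O(wear_ppe) is already established, so O(submit_key).
Premise 6, O(¬dim_lights ⊃ ¬submit_key), contraposes to O(submit_key ⊃ dim_lights); with O(submit_key) we get O(dim_lights).
Premise 2, O(escrow_form ⊃ ¬dim_lights), contraposes to O(dim_lights ⊃ ¬escrow_form); with O(dim_lights) we get O(¬escrow_form).
Premise 1 is O(record_voucher ⊃ escrow_form); contrapositively O(¬escrow_form ⊃ ¬record_voucher). Since O(¬escrow_form) holds, K gives O(¬record_voucher).
Premises 3, 7, 8 do not contribute to this derivation.
So O(¬record_voucher) holds, i.e. F(record_voucher). The claim follows.

Yes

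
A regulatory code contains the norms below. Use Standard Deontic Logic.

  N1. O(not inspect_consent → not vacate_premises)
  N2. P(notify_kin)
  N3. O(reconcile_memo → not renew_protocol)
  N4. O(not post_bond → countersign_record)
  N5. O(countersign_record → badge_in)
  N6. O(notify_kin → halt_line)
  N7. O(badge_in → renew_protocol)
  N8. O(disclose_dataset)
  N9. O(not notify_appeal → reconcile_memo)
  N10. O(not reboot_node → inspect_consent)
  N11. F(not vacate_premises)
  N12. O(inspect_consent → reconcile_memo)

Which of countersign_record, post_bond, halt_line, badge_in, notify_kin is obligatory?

post_bond

Premise 11 is F(not vacate_premises), i.e. O(vacate_premises).
The contrapositive of premise 1 (O(not inspect_consent → not vacate_premises)) is O(vacate_premises → inspect_consent), and O(vacate_premises) is already established, so O(inspect_consent).
With premise 12, O(inspect_consent → reconcile_memo), the K-axiom yields O(reconcile_memo).
Premise 3 is O(reconcile_memo → not renew_protocol); since O(reconcile_memo), deontic closure gives O(not renew_protocol).
Premise 7, O(badge_in → renew_protocol), contraposes to O(not renew_protocol → not badge_in); with O(not renew_protocol) we get O(not badge_in).
The contrapositive of premise 5 (O(countersign_record → badge_in)) is O(not badge_in → not countersign_record), and O(not badge_in) is already established, so O(not countersign_record).
Premise 4 is O(not post_bond → countersign_record); contrapositively O(not countersign_record → post_bond). Since O(not countersign_record) holds, K gives O(post_bond).
So O(post_bond) holds — post_bond is obligatory. None of the other listed options is made obligatory by any chain of premises.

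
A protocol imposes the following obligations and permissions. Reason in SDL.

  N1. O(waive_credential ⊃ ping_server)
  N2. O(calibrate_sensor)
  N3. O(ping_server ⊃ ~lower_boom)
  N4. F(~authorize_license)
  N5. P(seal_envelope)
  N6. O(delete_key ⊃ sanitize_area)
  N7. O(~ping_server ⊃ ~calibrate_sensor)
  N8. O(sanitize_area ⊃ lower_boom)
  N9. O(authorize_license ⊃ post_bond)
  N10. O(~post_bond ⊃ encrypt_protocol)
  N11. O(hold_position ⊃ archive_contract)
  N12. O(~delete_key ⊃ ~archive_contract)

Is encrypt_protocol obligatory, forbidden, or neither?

Premise 10 is O(~post_bond ⊃ encrypt_protocol), but O(~post_bond) is not derivable from the premises, so it does not yield O(encrypt_protocol).
No premise or chain of K-axiom applications forces O(encrypt_protocol), and none forces O(~encrypt_protocol). So encrypt_protocol is neither obligatory nor forbidden under these norms.

Neither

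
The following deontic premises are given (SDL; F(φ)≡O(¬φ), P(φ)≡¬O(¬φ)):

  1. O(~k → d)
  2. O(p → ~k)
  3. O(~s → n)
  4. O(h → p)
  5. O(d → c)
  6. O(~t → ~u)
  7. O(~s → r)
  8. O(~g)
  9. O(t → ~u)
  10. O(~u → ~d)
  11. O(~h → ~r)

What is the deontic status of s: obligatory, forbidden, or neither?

Premises 9 and 6 are O(t → ~u) and O(~t → ~u); every ideal world satisfies t or ~t, so in either case ~u holds — hence O(~u).
With premise 10, O(~u → ~d), the K-axiom yields O(~d).
Premise 1 is O(~k → d); contrapositively O(~d → k). Since O(~d) holds, K gives O(k).
The contrapositive of premise 2 (O(p → ~k)) is O(k → ~p), and O(k) is already established, so O(~p).
The contrapositive of premise 4 (O(h → p)) is O(~p → ~h), and O(~p) is already established, so O(~h).
From O(~h) and premise 11, O(~h → ~r), we obtain O(~r).
Premise 7, O(~s → r), contraposes to O(~r → s); with O(~r) we get O(s).
Premises 3, 5, 8 do not contribute to this derivation.
Hence s is obligatory.

Obligatory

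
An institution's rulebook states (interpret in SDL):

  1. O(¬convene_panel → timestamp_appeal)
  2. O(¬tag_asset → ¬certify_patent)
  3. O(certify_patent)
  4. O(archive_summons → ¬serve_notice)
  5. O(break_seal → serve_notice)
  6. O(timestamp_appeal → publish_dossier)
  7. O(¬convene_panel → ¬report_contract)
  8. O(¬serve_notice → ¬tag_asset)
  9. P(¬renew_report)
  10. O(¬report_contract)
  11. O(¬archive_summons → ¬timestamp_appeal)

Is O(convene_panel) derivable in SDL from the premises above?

Yes

From premise 3 we have O(certify_patent).
Premise 2, O(¬tag_asset → ¬certify_patent), contraposes to O(certify_patent → tag_asset); with O(certify_patent) we get O(tag_asset).
Premise 8, O(¬serve_notice → ¬tag_asset), contraposes to O(tag_asset → serve_notice); with O(tag_asset) we get O(serve_notice).
Premise 4 is O(archive_summons → ¬serve_notice); contrapositively O(serve_notice → ¬archive_summons). Since O(serve_notice) holds, K gives O(¬archive_summons).
With premise 11, O(¬archive_summons → ¬timestamp_appeal), the K-axiom yields O(¬timestamp_appeal).
Premise 1 is O(¬convene_panel → timestamp_appeal); contrapositively O(¬timestamp_appeal → convene_panel). Since O(¬timestamp_appeal) holds, K gives O(convene_panel).
Premises 5, 6, 7, 9, 10 do not contribute to this derivation.
So O(convene_panel) follows.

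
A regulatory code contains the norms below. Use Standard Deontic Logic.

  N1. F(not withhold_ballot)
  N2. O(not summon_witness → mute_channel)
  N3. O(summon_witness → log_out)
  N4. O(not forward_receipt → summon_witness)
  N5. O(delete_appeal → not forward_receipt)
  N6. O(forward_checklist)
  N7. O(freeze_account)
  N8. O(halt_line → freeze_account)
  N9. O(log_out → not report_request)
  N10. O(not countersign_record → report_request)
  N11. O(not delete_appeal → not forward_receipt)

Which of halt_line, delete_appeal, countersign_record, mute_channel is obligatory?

Premises 5 and 11 are O(delete_appeal → not forward_receipt) and O(not delete_appeal → not forward_receipt); every ideal world satisfies delete_appeal or not delete_appeal, so in either case not forward_receipt holds — hence O(not forward_receipt).
From O(not forward_receipt) and premise 4, O(not forward_receipt → summon_witness), we obtain O(summon_witness).
Premise 3 is O(summon_witness → log_out); since O(summon_witness), deontic closure gives O(log_out).
With premise 9, O(log_out → not report_request), the K-axiom yields O(not report_request).
Premise 10, O(not countersign_record → report_request), contraposes to O(not report_request → countersign_record); with O(not report_request) we get O(countersign_record).
So O(countersign_record) holds — countersign_record is obligatory. None of the other listed options is made obligatory by any chain of premises.

countersign_record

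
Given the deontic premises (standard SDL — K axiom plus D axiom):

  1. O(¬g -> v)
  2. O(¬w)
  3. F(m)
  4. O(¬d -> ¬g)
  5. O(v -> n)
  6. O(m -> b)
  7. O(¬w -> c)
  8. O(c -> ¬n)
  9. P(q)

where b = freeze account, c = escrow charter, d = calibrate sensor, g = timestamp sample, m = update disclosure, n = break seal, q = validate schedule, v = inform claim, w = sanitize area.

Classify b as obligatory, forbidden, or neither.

Neither

Premise 6 is O(m -> b), but O(m) is not derivable from the premises, so it does not yield O(b).
No premise or chain of K-axiom applications forces O(b), and none forces O(¬b). So b is neither obligatory nor forbidden under these norms.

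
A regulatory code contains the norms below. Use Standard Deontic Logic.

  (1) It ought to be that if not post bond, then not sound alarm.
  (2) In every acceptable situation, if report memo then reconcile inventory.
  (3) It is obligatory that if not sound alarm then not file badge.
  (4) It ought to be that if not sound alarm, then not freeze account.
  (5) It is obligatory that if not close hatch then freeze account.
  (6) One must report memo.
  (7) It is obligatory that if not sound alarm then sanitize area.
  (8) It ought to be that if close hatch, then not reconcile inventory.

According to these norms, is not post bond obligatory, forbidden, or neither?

Premise 6 states O(report_memo) outright.
Premise 2 is O(report_memo → reconcile_inventory); since O(report_memo), deontic closure gives O(reconcile_inventory).
Premise 8 is O(close_hatch → ¬reconcile_inventory); contrapositively O(reconcile_inventory → ¬close_hatch). Since O(reconcile_inventory) holds, K gives O(¬close_hatch).
With premise 5, O(¬close_hatch → freeze_account), the K-axiom yields O(freeze_account).
Premise 4 is O(¬sound_alarm → ¬freeze_account); contrapositively O(freeze_account → sound_alarm). Since O(freeze_account) holds, K gives O(sound_alarm).
The contrapositive of premise 1 (O(¬post_bond → ¬sound_alarm)) is O(sound_alarm → post_bond), and O(sound_alarm) is already established, so O(post_bond).
Premises 3, 7 do not contribute to this derivation.
Thus O(post_bond), which is F(¬post_bond): ¬post_bond is forbidden.

Forbidden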